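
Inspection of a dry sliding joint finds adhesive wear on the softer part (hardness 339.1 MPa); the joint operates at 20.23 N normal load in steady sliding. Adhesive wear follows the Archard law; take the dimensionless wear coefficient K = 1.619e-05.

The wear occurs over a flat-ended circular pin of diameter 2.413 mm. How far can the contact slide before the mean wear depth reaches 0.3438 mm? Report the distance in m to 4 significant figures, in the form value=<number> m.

value=1628 m

Intermediates appear rounded — every step carries full precision; one last rounding, at 4 significant figures.
Convert: Hardness H = 339.1 MPa = 3.391e+08 Pa.
Convert: Pin diameter d = 2.413 mm = 0.002413 m. Contact area A = π·d²/4 = π·(0.002413 m)²/4 = 4.573e-06 m².
Convert: Depth limit h_lim = 0.3438 mm = 3.438e-04 m.
Collected in SI base units: W = 20.23 N, H = 3.391e+08 Pa, K = 1.619e-05.
Permissible volume V_lim = h_lim·A = 3.438e-04 · 4.573e-06 = 1.572e-09 m³.
Thus life L = V_lim·H/(K·W) = 1.572e-09 · 3.391e+08 / (1.619e-05 · 20.23) = 1628 m.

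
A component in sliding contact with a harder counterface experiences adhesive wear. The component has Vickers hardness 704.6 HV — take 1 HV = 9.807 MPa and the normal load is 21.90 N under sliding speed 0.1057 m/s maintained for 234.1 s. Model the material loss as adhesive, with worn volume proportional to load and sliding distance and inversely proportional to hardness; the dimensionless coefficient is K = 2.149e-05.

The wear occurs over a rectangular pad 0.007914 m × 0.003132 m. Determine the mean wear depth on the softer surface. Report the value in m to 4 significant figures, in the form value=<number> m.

value=6.799e-08 m

The intermediates are displayed rounded, and the computation maintains exact precision; a single final rounding, at four significant digits.
Convert: The distance L = v·t = 0.1057 m/s × 234.1 s = 24.74 m.
Convert: Hardness H = 704.6 HV × 9.807 MPa/HV = 6910 MPa = 6.910e+09 Pa.
Convert: Contact area A = 0.007914 m × 0.003132 m = 2.479e-05 m².
Collected in SI base units: W = 21.90 N, H = 6.910e+09 Pa, K = 2.149e-05.
Worn volume V = K·W·L/H = 2.149e-05 · 21.90 · 24.74 / 6.910e+09 = 1.685e-12 m³.
Mean wear depth h = V/A = 1.685e-12 / 2.479e-05 = 6.799e-08 m.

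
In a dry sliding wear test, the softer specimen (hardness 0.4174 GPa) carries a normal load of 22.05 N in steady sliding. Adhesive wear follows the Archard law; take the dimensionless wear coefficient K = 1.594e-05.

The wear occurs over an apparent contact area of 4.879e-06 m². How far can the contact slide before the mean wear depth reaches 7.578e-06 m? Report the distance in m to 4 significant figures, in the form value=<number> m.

value=43.91 m

Intermediate values appear rounded, and the algebra carries exact precision, and a lone final rounding: four significant digits.
Hardness H = 0.4174 GPa = 4.174e+08 Pa.
As SI base values: W = 22.05 N, H = 4.174e+08 Pa, K = 1.594e-05.
At the depth limit, V_lim = h_lim·A = 7.578e-06 · 4.879e-06 = 3.697e-11 m³.
Inverting, life L = V_lim·H/(K·W) = 3.697e-11 · 4.174e+08 / (1.594e-05 · 22.05) = 43.91 m.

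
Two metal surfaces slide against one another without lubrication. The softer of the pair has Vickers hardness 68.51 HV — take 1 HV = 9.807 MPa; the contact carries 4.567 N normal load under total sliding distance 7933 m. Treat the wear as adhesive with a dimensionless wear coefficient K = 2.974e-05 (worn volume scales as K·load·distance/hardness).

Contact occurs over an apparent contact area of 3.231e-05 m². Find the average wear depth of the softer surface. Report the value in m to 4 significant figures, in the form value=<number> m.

value=4.963e-05 m

All arithmetic carries full precision — intermediates are displayed rounded — rounded just once to 4 significant digits.
Convert: Hardness H = 68.51 HV × 9.807 MPa/HV = 671.9 MPa = 6.719e+08 Pa.
Working in SI base units: W = 4.567 N, H = 6.719e+08 Pa, K = 2.974e-05.
By Archard's law, V = K·W·L/H = 2.974e-05 · 4.567 · 7933 / 6.719e+08 = 1.604e-09 m³.
Mean depth h = V/A = 1.604e-09 / 3.231e-05 = 4.963e-05 m.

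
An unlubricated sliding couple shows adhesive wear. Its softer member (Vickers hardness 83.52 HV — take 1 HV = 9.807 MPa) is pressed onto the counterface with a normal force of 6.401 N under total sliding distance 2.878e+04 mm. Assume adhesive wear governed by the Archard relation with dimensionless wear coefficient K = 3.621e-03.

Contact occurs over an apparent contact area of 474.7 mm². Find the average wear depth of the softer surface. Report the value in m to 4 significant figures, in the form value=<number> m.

Displayed values are rounded — all arithmetic carries full precision — a lone final rounding to 4 significant figures.
Distance covered L = 2.878e+04 mm = 28.78 m.
Hardness H = 83.52 HV × 9.807 MPa/HV = 819.1 MPa = 8.191e+08 Pa.
Contact area A = 474.7 mm² = 4.747e-04 m².
Expressed in SI base units: W = 6.401 N, H = 8.191e+08 Pa, K = 3.621e-03.
Worn volume V = K·W·L/H = 3.621e-03 · 6.401 · 28.78 / 8.191e+08 = 8.144e-10 m³.
Average depth h = V/A = 8.144e-10 / 4.747e-04 = 1.716e-06 m.

value=1.716e-06 m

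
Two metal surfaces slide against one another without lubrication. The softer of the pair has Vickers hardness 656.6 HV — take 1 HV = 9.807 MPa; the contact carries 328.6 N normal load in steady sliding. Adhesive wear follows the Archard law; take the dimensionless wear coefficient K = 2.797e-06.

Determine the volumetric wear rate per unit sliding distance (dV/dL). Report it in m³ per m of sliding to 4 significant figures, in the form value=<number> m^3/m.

Intermediates appear rounded; all working math maintains exact precision, and one final rounding to four significant figures.
Hardness H = 656.6 HV × 9.807 MPa/HV = 6439 MPa = 6.439e+09 Pa.
In SI base units: W = 328.6 N, H = 6.439e+09 Pa, K = 2.797e-06.
Sliding wear rate dV/dL = K·W/H (no L dependence): 2.797e-06 · 328.6 / 6.439e+09 = 1.427e-13 m³/m.

value=1.427e-13 m^3/m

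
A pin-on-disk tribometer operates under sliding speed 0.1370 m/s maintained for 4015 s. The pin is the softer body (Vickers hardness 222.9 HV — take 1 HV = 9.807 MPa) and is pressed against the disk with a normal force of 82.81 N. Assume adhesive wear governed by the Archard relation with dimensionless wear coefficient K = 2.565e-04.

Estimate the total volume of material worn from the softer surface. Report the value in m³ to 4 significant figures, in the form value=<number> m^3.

Every step runs at full float precision — intermediate values are printed rounded. Rounded just once to 4 significant figures.
Convert: Total distance L = v·t = 0.1370 m/s × 4015 s = 550.1 m.
Convert: Hardness H = 222.9 HV × 9.807 MPa/HV = 2186 MPa = 2.186e+09 Pa.
In SI base units: W = 82.81 N, H = 2.186e+09 Pa, K = 2.565e-04.
Volume removed: V = K·W·L/H = 2.565e-04 · 82.81 · 550.1 / 2.186e+09 = 5.345e-09 m³.

value=5.345e-09 m^3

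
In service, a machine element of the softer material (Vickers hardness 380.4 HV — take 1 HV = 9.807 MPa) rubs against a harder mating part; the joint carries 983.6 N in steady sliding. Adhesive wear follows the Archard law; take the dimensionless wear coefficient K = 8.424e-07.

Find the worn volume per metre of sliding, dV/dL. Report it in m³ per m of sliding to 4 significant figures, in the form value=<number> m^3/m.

value=2.221e-13 m^3/m

All working math holds full precision; intermediate values appear rounded, and a single final rounding, at 4 significant digits.
Hardness H = 380.4 HV × 9.807 MPa/HV = 3731 MPa = 3.731e+09 Pa.
Collected in SI base units: W = 983.6 N, H = 3.731e+09 Pa, K = 8.424e-07.
Rate of wear dV/dL = K·W/H (no L dependence): 8.424e-07 · 983.6 / 3.731e+09 = 2.221e-13 m³/m.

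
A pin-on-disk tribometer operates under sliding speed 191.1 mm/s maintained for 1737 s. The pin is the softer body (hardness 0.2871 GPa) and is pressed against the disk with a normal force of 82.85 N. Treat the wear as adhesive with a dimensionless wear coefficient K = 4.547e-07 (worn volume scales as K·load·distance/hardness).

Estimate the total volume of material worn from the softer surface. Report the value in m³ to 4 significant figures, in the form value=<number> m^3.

value=4.356e-11 m^3

Displayed values are rounded, and each operation holds exact precision; a lone final rounding to four significant figures.
Sliding speed v = 191.1 mm/s = 0.1911 m/s. Total distance L = v·t = 0.1911 m/s × 1737 s = 331.9 m.
Hardness H = 0.2871 GPa = 2.871e+08 Pa.
In SI base units, W = 82.85 N, H = 2.871e+08 Pa, K = 4.547e-07.
The Archard volume V = K·W·L/H = 4.547e-07 · 82.85 · 331.9 / 2.871e+08 = 4.356e-11 m³.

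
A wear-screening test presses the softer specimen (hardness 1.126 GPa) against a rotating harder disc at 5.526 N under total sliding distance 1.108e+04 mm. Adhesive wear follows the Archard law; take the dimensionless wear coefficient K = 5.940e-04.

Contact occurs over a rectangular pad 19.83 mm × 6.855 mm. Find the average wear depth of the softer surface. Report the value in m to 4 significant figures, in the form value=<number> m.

value=2.376e-07 m

The computation carries exact precision, and intermediate values are displayed rounded. Rounded just once, at 4 significant digits.
Total distance L = 1.108e+04 mm = 11.08 m.
Hardness H = 1.126 GPa = 1.126e+09 Pa.
Pad sides 19.83 mm × 6.855 mm = 0.01983 m × 0.006855 m. Contact area A = 0.01983 m × 0.006855 m = 1.359e-04 m².
As SI base values: W = 5.526 N, H = 1.126e+09 Pa, K = 5.940e-04.
Archard volume V = K·W·L/H = 5.940e-04 · 5.526 · 11.08 / 1.126e+09 = 3.230e-11 m³.
Depth h = V/A = 3.230e-11 / 1.359e-04 = 2.376e-07 m.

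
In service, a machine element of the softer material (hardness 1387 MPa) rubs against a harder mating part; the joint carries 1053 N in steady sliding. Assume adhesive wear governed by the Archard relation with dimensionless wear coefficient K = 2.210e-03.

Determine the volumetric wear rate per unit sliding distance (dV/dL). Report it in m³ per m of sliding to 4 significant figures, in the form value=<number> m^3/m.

value=1.678e-09 m^3/m

Intermediate values are printed rounded; each operation maintains exact precision — one final rounding to four significant figures.
Convert: Hardness H = 1387 MPa = 1.387e+09 Pa.
Working in SI base units: W = 1053 N, H = 1.387e+09 Pa, K = 2.210e-03.
The wear rate dV/dL = K·W/H, per unit distance: 2.210e-03 · 1053 / 1.387e+09 = 1.678e-09 m³/m.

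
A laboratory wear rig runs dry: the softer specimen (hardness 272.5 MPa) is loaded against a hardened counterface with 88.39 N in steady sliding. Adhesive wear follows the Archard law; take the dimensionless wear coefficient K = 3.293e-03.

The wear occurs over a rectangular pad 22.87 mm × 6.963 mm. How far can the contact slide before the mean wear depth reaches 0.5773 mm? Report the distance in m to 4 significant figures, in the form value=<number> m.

value=86.07 m

All working math maintains exact precision; the intermediates are printed rounded. Rounded once at the end, at four significant digits.
Hardness H = 272.5 MPa = 2.725e+08 Pa.
Pad sides 22.87 mm × 6.963 mm = 0.02287 m × 0.006963 m. Contact area A = 0.02287 m × 0.006963 m = 1.592e-04 m².
Depth limit h_lim = 0.5773 mm = 5.773e-04 m.
Working in SI base units: W = 88.39 N, H = 2.725e+08 Pa, K = 3.293e-03.
Volume at the limit: V_lim = h_lim·A = 5.773e-04 · 1.592e-04 = 9.193e-08 m³.
So the life L = V_lim·H/(K·W) = 9.193e-08 · 2.725e+08 / (3.293e-03 · 88.39) = 86.07 m.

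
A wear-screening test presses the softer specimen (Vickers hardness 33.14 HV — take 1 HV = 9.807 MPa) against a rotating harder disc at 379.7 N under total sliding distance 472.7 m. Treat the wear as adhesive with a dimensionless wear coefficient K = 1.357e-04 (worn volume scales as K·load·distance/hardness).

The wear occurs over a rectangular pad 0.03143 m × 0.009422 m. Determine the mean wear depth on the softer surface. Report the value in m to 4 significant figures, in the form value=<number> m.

The intermediates are displayed rounded — the computation holds full float precision, and rounded just once: four significant figures.
Hardness H = 33.14 HV × 9.807 MPa/HV = 325.0 MPa = 3.250e+08 Pa.
Contact area A = 0.03143 m × 0.009422 m = 2.961e-04 m².
As SI base values: W = 379.7 N, H = 3.250e+08 Pa, K = 1.357e-04.
Archard volume V = K·W·L/H = 1.357e-04 · 379.7 · 472.7 / 3.250e+08 = 7.494e-08 m³.
Mean depth h = V/A = 7.494e-08 / 2.961e-04 = 2.531e-04 m.

value=2.531e-04 m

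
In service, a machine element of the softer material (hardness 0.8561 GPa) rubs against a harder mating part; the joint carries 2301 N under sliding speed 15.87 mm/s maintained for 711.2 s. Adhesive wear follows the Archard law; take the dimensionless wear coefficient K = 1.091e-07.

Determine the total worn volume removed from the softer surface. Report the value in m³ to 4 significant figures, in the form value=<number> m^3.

value=3.310e-12 m^3

Every step maintains full float precision — intermediates are displayed rounded. Rounded just once: 4 significant figures.
Convert: Sliding speed v = 15.87 mm/s = 0.01587 m/s. Distance L = v·t = 0.01587 m/s × 711.2 s = 11.29 m.
Convert: Hardness H = 0.8561 GPa = 8.561e+08 Pa.
SI base units throughout: W = 2301 N, H = 8.561e+08 Pa, K = 1.091e-07.
The Archard volume V = K·W·L/H = 1.091e-07 · 2301 · 11.29 / 8.561e+08 = 3.310e-12 m³.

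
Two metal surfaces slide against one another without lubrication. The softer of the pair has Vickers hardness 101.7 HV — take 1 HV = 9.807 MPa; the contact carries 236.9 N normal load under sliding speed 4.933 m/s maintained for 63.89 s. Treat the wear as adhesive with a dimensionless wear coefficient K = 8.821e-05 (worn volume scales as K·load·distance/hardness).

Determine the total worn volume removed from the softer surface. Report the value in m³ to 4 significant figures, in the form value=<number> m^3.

Intermediate values appear rounded. All working math maintains exact precision, and a single final rounding to 4 significant digits.
Convert: Path length L = v·t = 4.933 m/s × 63.89 s = 315.2 m.
Convert: Hardness H = 101.7 HV × 9.807 MPa/HV = 997.4 MPa = 9.974e+08 Pa.
In SI base units: W = 236.9 N, H = 9.974e+08 Pa, K = 8.821e-05.
Worn volume V = K·W·L/H = 8.821e-05 · 236.9 · 315.2 / 9.974e+08 = 6.603e-09 m³.

value=6.603e-09 m^3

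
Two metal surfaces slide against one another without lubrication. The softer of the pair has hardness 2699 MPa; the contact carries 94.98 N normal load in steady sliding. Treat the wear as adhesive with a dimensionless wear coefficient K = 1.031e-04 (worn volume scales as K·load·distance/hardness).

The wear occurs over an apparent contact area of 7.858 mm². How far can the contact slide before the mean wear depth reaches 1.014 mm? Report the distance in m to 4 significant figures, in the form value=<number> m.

All working math runs at full precision, and printed values are rounded; a single final rounding, at four significant digits.
Convert: Hardness H = 2699 MPa = 2.699e+09 Pa.
Convert: Contact area A = 7.858 mm² = 7.858e-06 m².
Convert: Depth limit h_lim = 1.014 mm = 0.001014 m.
Collected in SI base units: W = 94.98 N, H = 2.699e+09 Pa, K = 1.031e-04.
At the depth limit, V_lim = h_lim·A = 0.001014 · 7.858e-06 = 7.968e-09 m³.
Thus life L = V_lim·H/(K·W) = 7.968e-09 · 2.699e+09 / (1.031e-04 · 94.98) = 2196 m.

value=2196 m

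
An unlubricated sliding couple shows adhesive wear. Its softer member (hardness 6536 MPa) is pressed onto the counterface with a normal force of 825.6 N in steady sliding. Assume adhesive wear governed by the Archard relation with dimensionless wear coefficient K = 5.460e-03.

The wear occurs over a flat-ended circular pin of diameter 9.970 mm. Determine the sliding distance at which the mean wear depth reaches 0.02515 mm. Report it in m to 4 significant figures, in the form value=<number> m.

value=2.847 m

All working math runs at full precision, and quoted intermediates are rounded — rounded once at the end: 4 significant digits.
Hardness H = 6536 MPa = 6.536e+09 Pa.
Pin diameter d = 9.970 mm = 0.009970 m. Contact area A = π·d²/4 = π·(0.009970 m)²/4 = 7.807e-05 m².
Depth limit h_lim = 0.02515 mm = 2.515e-05 m.
Collected in SI base units: W = 825.6 N, H = 6.536e+09 Pa, K = 5.460e-03.
Wearable volume V_lim = h_lim·A = 2.515e-05 · 7.807e-05 = 1.963e-09 m³.
Inverting, life L = V_lim·H/(K·W) = 1.963e-09 · 6.536e+09 / (5.460e-03 · 825.6) = 2.847 m.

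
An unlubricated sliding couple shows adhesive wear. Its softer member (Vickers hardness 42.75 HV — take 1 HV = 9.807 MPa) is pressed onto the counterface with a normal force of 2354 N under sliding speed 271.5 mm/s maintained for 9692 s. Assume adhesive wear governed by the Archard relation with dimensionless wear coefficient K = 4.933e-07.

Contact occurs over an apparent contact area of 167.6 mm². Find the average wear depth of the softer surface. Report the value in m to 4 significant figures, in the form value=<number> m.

Every step carries full precision. Printed values are rounded. Rounded just once: four significant figures.
Convert: Sliding speed v = 271.5 mm/s = 0.2715 m/s. The distance L = v·t = 0.2715 m/s × 9692 s = 2631 m.
Convert: Hardness H = 42.75 HV × 9.807 MPa/HV = 419.2 MPa = 4.192e+08 Pa.
Convert: Contact area A = 167.6 mm² = 1.676e-04 m².
SI base units throughout: W = 2354 N, H = 4.192e+08 Pa, K = 4.933e-07.
Wear volume V = K·W·L/H = 4.933e-07 · 2354 · 2631 / 4.192e+08 = 7.288e-09 m³.
Mean depth h = V/A = 7.288e-09 / 1.676e-04 = 4.349e-05 m.

value=4.349e-05 m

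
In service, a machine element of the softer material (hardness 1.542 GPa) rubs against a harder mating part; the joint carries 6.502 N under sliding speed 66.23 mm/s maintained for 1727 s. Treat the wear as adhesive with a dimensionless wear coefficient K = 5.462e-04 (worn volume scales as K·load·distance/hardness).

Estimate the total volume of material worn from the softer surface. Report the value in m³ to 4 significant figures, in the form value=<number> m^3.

Intermediates are shown rounded, and all arithmetic carries full float precision — one final rounding: 4 significant digits.
Sliding speed v = 66.23 mm/s = 0.06623 m/s. Distance covered L = v·t = 0.06623 m/s × 1727 s = 114.4 m.
Hardness H = 1.542 GPa = 1.542e+09 Pa.
Collected in SI base units: W = 6.502 N, H = 1.542e+09 Pa, K = 5.462e-04.
Volume removed: V = K·W·L/H = 5.462e-04 · 6.502 · 114.4 / 1.542e+09 = 2.634e-10 m³.

value=2.634e-10 m^3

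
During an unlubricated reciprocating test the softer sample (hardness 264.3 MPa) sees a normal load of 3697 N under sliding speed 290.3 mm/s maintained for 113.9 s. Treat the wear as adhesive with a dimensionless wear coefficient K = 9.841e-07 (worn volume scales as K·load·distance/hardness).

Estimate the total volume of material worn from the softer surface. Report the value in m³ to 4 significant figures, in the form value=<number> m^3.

The computation keeps full float precision — the intermediates are displayed rounded. Rounded once at the end, at four significant figures.
Sliding speed v = 290.3 mm/s = 0.2903 m/s. Path length L = v·t = 0.2903 m/s × 113.9 s = 33.07 m.
Hardness H = 264.3 MPa = 2.643e+08 Pa.
Expressed in SI base units: W = 3697 N, H = 2.643e+08 Pa, K = 9.841e-07.
Volume removed: V = K·W·L/H = 9.841e-07 · 3697 · 33.07 / 2.643e+08 = 4.552e-10 m³.

value=4.552e-10 m^3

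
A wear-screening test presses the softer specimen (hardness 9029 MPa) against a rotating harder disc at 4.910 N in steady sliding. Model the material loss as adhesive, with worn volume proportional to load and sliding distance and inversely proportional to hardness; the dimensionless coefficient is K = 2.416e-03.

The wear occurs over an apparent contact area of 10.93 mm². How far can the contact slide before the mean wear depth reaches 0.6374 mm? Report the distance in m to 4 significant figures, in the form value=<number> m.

Shown intermediates are rounded — the computation maintains full float precision — rounded once at the end, at four significant figures.
Convert: Hardness H = 9029 MPa = 9.029e+09 Pa.
Convert: Contact area A = 10.93 mm² = 1.093e-05 m².
Convert: Depth limit h_lim = 0.6374 mm = 6.374e-04 m.
As SI base values: W = 4.910 N, H = 9.029e+09 Pa, K = 2.416e-03.
Limit volume V_lim = h_lim·A = 6.374e-04 · 1.093e-05 = 6.967e-09 m³.
Sliding life L = V_lim·H/(K·W) = 6.967e-09 · 9.029e+09 / (2.416e-03 · 4.910) = 5303 m.

value=5303 m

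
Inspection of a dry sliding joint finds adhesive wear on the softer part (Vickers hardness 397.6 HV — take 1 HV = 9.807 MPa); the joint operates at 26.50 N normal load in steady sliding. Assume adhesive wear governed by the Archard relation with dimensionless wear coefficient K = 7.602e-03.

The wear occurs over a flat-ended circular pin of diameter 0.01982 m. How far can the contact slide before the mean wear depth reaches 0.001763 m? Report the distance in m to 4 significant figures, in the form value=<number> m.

The algebra carries full precision — intermediate values are printed rounded — rounded just once to four significant figures.
Convert: Hardness H = 397.6 HV × 9.807 MPa/HV = 3899 MPa = 3.899e+09 Pa.
Convert: Contact area A = π·d²/4 = π·(0.01982 m)²/4 = 3.085e-04 m².
SI base units throughout: W = 26.50 N, H = 3.899e+09 Pa, K = 7.602e-03.
Limit volume V_lim = h_lim·A = 0.001763 · 3.085e-04 = 5.439e-07 m³.
Sliding life L = V_lim·H/(K·W) = 5.439e-07 · 3.899e+09 / (7.602e-03 · 26.50) = 1.053e+04 m.

value=1.053e+04 m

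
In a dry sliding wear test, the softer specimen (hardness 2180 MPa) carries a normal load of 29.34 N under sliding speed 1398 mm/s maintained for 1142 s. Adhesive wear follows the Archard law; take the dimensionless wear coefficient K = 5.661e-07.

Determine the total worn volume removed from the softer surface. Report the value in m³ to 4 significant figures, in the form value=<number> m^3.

The intermediates are printed rounded. All working math maintains full float precision — rounded just once: four significant digits.
Convert: Sliding speed v = 1398 mm/s = 1.398 m/s. Path length L = v·t = 1.398 m/s × 1142 s = 1597 m.
Convert: Hardness H = 2180 MPa = 2.180e+09 Pa.
Collected in SI base units: W = 29.34 N, H = 2.180e+09 Pa, K = 5.661e-07.
Archard volume V = K·W·L/H = 5.661e-07 · 29.34 · 1597 / 2.180e+09 = 1.216e-11 m³.

value=1.216e-11 m^3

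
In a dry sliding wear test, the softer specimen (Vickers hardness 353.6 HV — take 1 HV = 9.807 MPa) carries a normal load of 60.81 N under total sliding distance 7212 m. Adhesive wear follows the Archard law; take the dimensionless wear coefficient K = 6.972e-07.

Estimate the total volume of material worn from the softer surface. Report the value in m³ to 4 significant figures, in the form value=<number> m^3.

Intermediates are printed rounded. All working math carries full float precision; rounded just once to four significant figures.
Convert: Hardness H = 353.6 HV × 9.807 MPa/HV = 3468 MPa = 3.468e+09 Pa.
Expressed in SI base units: W = 60.81 N, H = 3.468e+09 Pa, K = 6.972e-07.
By Archard's law, V = K·W·L/H = 6.972e-07 · 60.81 · 7212 / 3.468e+09 = 8.817e-11 m³.

value=8.817e-11 m^3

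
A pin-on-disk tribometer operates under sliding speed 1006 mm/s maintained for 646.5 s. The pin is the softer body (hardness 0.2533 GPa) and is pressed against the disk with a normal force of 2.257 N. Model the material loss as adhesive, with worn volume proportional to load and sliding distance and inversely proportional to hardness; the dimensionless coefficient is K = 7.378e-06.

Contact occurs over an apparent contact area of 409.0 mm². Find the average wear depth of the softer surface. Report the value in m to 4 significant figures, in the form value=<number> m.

All working math holds full float precision. The intermediates appear rounded — rounded once at the end: four significant digits.
Convert: Sliding speed v = 1006 mm/s = 1.006 m/s. The distance L = v·t = 1.006 m/s × 646.5 s = 650.4 m.
Convert: Hardness H = 0.2533 GPa = 2.533e+08 Pa.
Convert: Contact area A = 409.0 mm² = 4.090e-04 m².
In SI base units, W = 2.257 N, H = 2.533e+08 Pa, K = 7.378e-06.
Archard relation: V = K·W·L/H = 7.378e-06 · 2.257 · 650.4 / 2.533e+08 = 4.276e-11 m³.
Wear depth h = V/A = 4.276e-11 / 4.090e-04 = 1.045e-07 m.

value=1.045e-07 m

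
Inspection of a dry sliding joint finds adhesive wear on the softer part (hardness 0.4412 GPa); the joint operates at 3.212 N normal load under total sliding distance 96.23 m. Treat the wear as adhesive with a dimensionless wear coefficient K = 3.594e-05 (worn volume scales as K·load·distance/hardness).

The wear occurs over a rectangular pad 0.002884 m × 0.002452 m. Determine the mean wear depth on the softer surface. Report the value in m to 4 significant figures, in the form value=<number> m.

value=3.561e-06 m

Each operation carries exact precision, and intermediates are displayed rounded. Rounded just once to four significant figures.
Convert: Hardness H = 0.4412 GPa = 4.412e+08 Pa.
Convert: Contact area A = 0.002884 m × 0.002452 m = 7.072e-06 m².
As SI base values: W = 3.212 N, H = 4.412e+08 Pa, K = 3.594e-05.
Wear volume V = K·W·L/H = 3.594e-05 · 3.212 · 96.23 / 4.412e+08 = 2.518e-11 m³.
Mean wear depth h = V/A = 2.518e-11 / 7.072e-06 = 3.561e-06 m.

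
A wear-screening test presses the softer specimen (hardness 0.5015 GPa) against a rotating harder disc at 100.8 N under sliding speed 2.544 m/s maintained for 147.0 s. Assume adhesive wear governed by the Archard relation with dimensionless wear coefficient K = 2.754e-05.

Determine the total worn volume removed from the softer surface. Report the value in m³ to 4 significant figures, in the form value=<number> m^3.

value=2.070e-09 m^3

Intermediate values appear rounded. All arithmetic maintains full float precision, and one last rounding: four significant figures.
Sliding distance L = v·t = 2.544 m/s × 147.0 s = 374.0 m.
Hardness H = 0.5015 GPa = 5.015e+08 Pa.
Collected in SI base units: W = 100.8 N, H = 5.015e+08 Pa, K = 2.754e-05.
Wear volume V = K·W·L/H = 2.754e-05 · 100.8 · 374.0 / 5.015e+08 = 2.070e-09 m³.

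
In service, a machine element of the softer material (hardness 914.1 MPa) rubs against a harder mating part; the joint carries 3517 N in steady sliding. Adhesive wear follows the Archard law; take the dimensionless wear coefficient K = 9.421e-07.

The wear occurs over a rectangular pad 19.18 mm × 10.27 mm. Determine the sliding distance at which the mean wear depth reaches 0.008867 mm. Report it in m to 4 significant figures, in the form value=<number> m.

The intermediates appear rounded. Each operation holds full float precision. Rounded once at the end, at 4 significant figures.
Convert: Hardness H = 914.1 MPa = 9.141e+08 Pa.
Convert: Pad sides 19.18 mm × 10.27 mm = 0.01918 m × 0.01027 m. Contact area A = 0.01918 m × 0.01027 m = 1.970e-04 m².
Convert: Depth limit h_lim = 0.008867 mm = 8.867e-06 m.
SI base units throughout: W = 3517 N, H = 9.141e+08 Pa, K = 9.421e-07.
Volume at the limit: V_lim = h_lim·A = 8.867e-06 · 1.970e-04 = 1.747e-09 m³.
Sliding life L = V_lim·H/(K·W) = 1.747e-09 · 9.141e+08 / (9.421e-07 · 3517) = 481.9 m.

value=481.9 m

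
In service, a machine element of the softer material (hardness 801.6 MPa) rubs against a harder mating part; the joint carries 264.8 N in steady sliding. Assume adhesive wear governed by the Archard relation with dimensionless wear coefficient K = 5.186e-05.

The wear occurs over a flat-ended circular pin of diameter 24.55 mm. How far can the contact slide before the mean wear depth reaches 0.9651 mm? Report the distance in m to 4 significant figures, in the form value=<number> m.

value=2.667e+04 m

Displayed values are rounded; all working math carries full precision, and a lone final rounding to 4 significant digits.
Convert: Hardness H = 801.6 MPa = 8.016e+08 Pa.
Convert: Pin diameter d = 24.55 mm = 0.02455 m. Contact area A = π·d²/4 = π·(0.02455 m)²/4 = 4.734e-04 m².
Convert: Depth limit h_lim = 0.9651 mm = 9.651e-04 m.
Collected in SI base units: W = 264.8 N, H = 8.016e+08 Pa, K = 5.186e-05.
Volume at the limit: V_lim = h_lim·A = 9.651e-04 · 4.734e-04 = 4.568e-07 m³.
Thus life L = V_lim·H/(K·W) = 4.568e-07 · 8.016e+08 / (5.186e-05 · 264.8) = 2.667e+04 m.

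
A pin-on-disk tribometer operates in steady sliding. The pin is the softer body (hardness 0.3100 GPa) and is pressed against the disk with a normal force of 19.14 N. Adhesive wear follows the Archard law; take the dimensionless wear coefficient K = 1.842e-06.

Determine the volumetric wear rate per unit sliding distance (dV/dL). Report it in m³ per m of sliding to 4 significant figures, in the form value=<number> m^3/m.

value=1.137e-13 m^3/m

The intermediates are shown rounded. Each operation keeps full precision; a lone final rounding: four significant digits.
Hardness H = 0.3100 GPa = 3.100e+08 Pa.
As SI base values: W = 19.14 N, H = 3.100e+08 Pa, K = 1.842e-06.
Wear rate dV/dL = K·W/H, so: 1.842e-06 · 19.14 / 3.100e+08 = 1.137e-13 m³/m.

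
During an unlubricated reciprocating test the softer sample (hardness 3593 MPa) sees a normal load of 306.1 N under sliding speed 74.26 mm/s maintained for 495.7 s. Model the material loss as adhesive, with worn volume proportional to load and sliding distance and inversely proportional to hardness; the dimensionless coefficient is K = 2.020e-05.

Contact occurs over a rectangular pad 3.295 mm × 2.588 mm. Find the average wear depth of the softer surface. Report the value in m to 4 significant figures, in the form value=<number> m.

value=7.429e-06 m

The intermediates are displayed rounded, and each operation runs at exact precision. Rounded just once to 4 significant digits.
Sliding speed v = 74.26 mm/s = 0.07426 m/s. Sliding distance L = v·t = 0.07426 m/s × 495.7 s = 36.81 m.
Hardness H = 3593 MPa = 3.593e+09 Pa.
Pad sides 3.295 mm × 2.588 mm = 0.003295 m × 0.002588 m. Contact area A = 0.003295 m × 0.002588 m = 8.527e-06 m².
Expressed in SI base units: W = 306.1 N, H = 3.593e+09 Pa, K = 2.020e-05.
Archard volume V = K·W·L/H = 2.020e-05 · 306.1 · 36.81 / 3.593e+09 = 6.335e-11 m³.
Average depth h = V/A = 6.335e-11 / 8.527e-06 = 7.429e-06 m.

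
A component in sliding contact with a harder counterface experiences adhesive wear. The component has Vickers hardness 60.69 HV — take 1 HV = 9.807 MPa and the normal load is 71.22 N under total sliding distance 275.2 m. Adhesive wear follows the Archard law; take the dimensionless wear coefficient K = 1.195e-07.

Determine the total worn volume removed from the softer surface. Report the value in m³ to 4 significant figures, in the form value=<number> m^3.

value=3.935e-12 m^3

All arithmetic carries exact precision — intermediates appear rounded, and one final rounding: 4 significant figures.
Convert: Hardness H = 60.69 HV × 9.807 MPa/HV = 595.2 MPa = 5.952e+08 Pa.
In SI base units: W = 71.22 N, H = 5.952e+08 Pa, K = 1.195e-07.
Worn volume V = K·W·L/H = 1.195e-07 · 71.22 · 275.2 / 5.952e+08 = 3.935e-12 m³.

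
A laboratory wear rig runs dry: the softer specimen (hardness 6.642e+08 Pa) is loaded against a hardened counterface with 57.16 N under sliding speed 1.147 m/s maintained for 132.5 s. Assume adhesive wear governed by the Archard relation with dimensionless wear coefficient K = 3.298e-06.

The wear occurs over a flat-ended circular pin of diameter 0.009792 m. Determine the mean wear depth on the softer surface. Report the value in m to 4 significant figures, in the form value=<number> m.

value=5.728e-07 m

Intermediates appear rounded, and all arithmetic holds full precision, and rounded just once, at four significant figures.
Convert: The distance L = v·t = 1.147 m/s × 132.5 s = 152.0 m.
Convert: Contact area A = π·d²/4 = π·(0.009792 m)²/4 = 7.531e-05 m².
Collected in SI base units: W = 57.16 N, H = 6.642e+08 Pa, K = 3.298e-06.
Volume removed: V = K·W·L/H = 3.298e-06 · 57.16 · 152.0 / 6.642e+08 = 4.313e-11 m³.
Depth h = V/A = 4.313e-11 / 7.531e-05 = 5.728e-07 m.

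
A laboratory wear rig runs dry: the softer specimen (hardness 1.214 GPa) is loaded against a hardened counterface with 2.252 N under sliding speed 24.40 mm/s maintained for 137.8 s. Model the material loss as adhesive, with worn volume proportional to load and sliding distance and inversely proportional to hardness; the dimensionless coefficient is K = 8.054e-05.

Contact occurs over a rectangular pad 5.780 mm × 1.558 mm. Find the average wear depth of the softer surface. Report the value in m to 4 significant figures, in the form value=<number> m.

value=5.578e-08 m

Intermediate values are displayed rounded, and all arithmetic holds full precision; a single final rounding, at four significant digits.
Sliding speed v = 24.40 mm/s = 0.02440 m/s. Total distance L = v·t = 0.02440 m/s × 137.8 s = 3.362 m.
Hardness H = 1.214 GPa = 1.214e+09 Pa.
Pad sides 5.780 mm × 1.558 mm = 0.005780 m × 0.001558 m. Contact area A = 0.005780 m × 0.001558 m = 9.005e-06 m².
In SI base units, W = 2.252 N, H = 1.214e+09 Pa, K = 8.054e-05.
The Archard volume V = K·W·L/H = 8.054e-05 · 2.252 · 3.362 / 1.214e+09 = 5.023e-13 m³.
Wear depth h = V/A = 5.023e-13 / 9.005e-06 = 5.578e-08 m.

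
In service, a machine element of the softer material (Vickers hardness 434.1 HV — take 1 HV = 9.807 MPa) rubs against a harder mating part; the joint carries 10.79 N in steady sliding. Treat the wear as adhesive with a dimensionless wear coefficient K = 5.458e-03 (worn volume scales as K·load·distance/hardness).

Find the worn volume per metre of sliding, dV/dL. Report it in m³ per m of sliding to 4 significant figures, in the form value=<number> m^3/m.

Intermediate values appear rounded — each operation maintains exact precision. Rounded once at the end: four significant digits.
Convert: Hardness H = 434.1 HV × 9.807 MPa/HV = 4257 MPa = 4.257e+09 Pa.
In SI base units: W = 10.79 N, H = 4.257e+09 Pa, K = 5.458e-03.
Sliding wear rate dV/dL = K·W/H, so: 5.458e-03 · 10.79 / 4.257e+09 = 1.383e-11 m³/m.

value=1.383e-11 m^3/m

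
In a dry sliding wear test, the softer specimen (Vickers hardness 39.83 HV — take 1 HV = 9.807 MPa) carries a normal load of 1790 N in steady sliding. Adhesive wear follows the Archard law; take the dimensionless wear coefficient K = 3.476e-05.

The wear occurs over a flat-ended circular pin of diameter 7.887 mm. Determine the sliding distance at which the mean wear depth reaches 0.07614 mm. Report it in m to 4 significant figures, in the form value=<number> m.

value=23.35 m

Intermediates appear rounded, and each operation holds exact precision; a single final rounding to four significant figures.
Convert: Hardness H = 39.83 HV × 9.807 MPa/HV = 390.6 MPa = 3.906e+08 Pa.
Convert: Pin diameter d = 7.887 mm = 0.007887 m. Contact area A = π·d²/4 = π·(0.007887 m)²/4 = 4.886e-05 m².
Convert: Depth limit h_lim = 0.07614 mm = 7.614e-05 m.
Expressed in SI base units: W = 1790 N, H = 3.906e+08 Pa, K = 3.476e-05.
Allowed volume V_lim = h_lim·A = 7.614e-05 · 4.886e-05 = 3.720e-09 m³.
So the life L = V_lim·H/(K·W) = 3.720e-09 · 3.906e+08 / (3.476e-05 · 1790) = 23.35 m.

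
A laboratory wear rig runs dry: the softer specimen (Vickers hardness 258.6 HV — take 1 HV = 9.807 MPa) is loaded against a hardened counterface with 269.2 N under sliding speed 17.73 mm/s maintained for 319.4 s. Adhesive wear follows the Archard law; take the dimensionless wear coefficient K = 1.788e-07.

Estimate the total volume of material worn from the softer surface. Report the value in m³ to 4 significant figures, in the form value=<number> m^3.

value=1.075e-13 m^3

Intermediate values are shown rounded. Each operation runs at full precision; one final rounding: 4 significant figures.
Sliding speed v = 17.73 mm/s = 0.01773 m/s. Sliding distance L = v·t = 0.01773 m/s × 319.4 s = 5.663 m.
Hardness H = 258.6 HV × 9.807 MPa/HV = 2536 MPa = 2.536e+09 Pa.
Restated in SI base units: W = 269.2 N, H = 2.536e+09 Pa, K = 1.788e-07.
Apply Archard: V = K·W·L/H = 1.788e-07 · 269.2 · 5.663 / 2.536e+09 = 1.075e-13 m³.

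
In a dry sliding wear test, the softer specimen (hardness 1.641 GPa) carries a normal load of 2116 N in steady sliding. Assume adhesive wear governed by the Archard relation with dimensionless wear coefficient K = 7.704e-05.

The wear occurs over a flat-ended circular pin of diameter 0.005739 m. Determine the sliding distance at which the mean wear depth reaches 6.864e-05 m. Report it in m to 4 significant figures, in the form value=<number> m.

value=17.87 m

The intermediates are shown rounded. All working math maintains exact precision. Rounded just once: four significant digits.
Convert: Hardness H = 1.641 GPa = 1.641e+09 Pa.
Convert: Contact area A = π·d²/4 = π·(0.005739 m)²/4 = 2.587e-05 m².
In SI base units, W = 2116 N, H = 1.641e+09 Pa, K = 7.704e-05.
At the depth limit, V_lim = h_lim·A = 6.864e-05 · 2.587e-05 = 1.776e-09 m³.
So the life L = V_lim·H/(K·W) = 1.776e-09 · 1.641e+09 / (7.704e-05 · 2116) = 17.87 m.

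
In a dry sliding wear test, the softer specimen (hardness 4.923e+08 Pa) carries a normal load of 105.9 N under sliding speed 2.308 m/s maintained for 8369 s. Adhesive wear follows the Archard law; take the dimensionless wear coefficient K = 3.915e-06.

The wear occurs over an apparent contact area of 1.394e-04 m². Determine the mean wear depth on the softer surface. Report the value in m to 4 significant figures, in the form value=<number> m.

Intermediate values are shown rounded. The algebra carries full precision, and rounded just once: four significant figures.
Convert: Path length L = v·t = 2.308 m/s × 8369 s = 1.932e+04 m.
Restated in SI base units: W = 105.9 N, H = 4.923e+08 Pa, K = 3.915e-06.
The Archard volume V = K·W·L/H = 3.915e-06 · 105.9 · 1.932e+04 / 4.923e+08 = 1.627e-08 m³.
Wear depth h = V/A = 1.627e-08 / 1.394e-04 = 1.167e-04 m.

value=1.167e-04 m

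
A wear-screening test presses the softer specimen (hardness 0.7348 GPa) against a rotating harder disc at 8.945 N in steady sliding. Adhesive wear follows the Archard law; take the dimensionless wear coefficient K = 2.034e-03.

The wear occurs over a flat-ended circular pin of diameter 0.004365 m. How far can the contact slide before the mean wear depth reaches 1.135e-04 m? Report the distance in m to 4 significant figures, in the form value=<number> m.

Intermediates are shown rounded; every step keeps full precision; rounded once at the end to four significant digits.
Hardness H = 0.7348 GPa = 7.348e+08 Pa.
Contact area A = π·d²/4 = π·(0.004365 m)²/4 = 1.496e-05 m².
Collected in SI base units: W = 8.945 N, H = 7.348e+08 Pa, K = 2.034e-03.
Wearable volume V_lim = h_lim·A = 1.135e-04 · 1.496e-05 = 1.698e-09 m³.
Sliding life L = V_lim·H/(K·W) = 1.698e-09 · 7.348e+08 / (2.034e-03 · 8.945) = 68.59 m.

value=68.59 m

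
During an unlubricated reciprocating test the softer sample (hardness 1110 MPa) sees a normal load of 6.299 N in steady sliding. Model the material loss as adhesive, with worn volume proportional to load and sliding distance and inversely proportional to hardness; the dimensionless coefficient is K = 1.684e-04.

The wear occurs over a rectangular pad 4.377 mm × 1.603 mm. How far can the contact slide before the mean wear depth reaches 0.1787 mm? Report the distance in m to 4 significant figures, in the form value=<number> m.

Intermediate values appear rounded; all arithmetic keeps full precision. Rounded just once: four significant digits.
Convert: Hardness H = 1110 MPa = 1.110e+09 Pa.
Convert: Pad sides 4.377 mm × 1.603 mm = 0.004377 m × 0.001603 m. Contact area A = 0.004377 m × 0.001603 m = 7.016e-06 m².
Convert: Depth limit h_lim = 0.1787 mm = 1.787e-04 m.
Restated in SI base units: W = 6.299 N, H = 1.110e+09 Pa, K = 1.684e-04.
Limit volume V_lim = h_lim·A = 1.787e-04 · 7.016e-06 = 1.254e-09 m³.
Inverting, life L = V_lim·H/(K·W) = 1.254e-09 · 1.110e+09 / (1.684e-04 · 6.299) = 1312 m.

value=1312 m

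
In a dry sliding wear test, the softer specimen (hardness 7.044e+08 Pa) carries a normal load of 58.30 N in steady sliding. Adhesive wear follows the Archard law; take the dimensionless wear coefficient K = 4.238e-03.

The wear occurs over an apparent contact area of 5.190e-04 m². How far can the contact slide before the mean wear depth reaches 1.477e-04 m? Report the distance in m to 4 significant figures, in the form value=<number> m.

value=218.5 m

The intermediates are printed rounded, and the algebra runs at full precision — rounded once at the end: 4 significant digits.
Collected in SI base units: W = 58.30 N, H = 7.044e+08 Pa, K = 4.238e-03.
Limit volume V_lim = h_lim·A = 1.477e-04 · 5.190e-04 = 7.666e-08 m³.
Inverting, life L = V_lim·H/(K·W) = 7.666e-08 · 7.044e+08 / (4.238e-03 · 58.30) = 218.5 m.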